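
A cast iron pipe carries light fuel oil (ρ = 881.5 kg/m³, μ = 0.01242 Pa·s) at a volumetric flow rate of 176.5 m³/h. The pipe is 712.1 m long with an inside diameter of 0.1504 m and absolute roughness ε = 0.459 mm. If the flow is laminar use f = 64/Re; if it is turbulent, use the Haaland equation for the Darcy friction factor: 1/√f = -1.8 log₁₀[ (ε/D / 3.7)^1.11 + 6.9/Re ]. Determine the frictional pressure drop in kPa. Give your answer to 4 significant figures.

Q = 176.5 m³/h = 176.5/3600 = 0.04903 m³/s.
Cross-sectional area A = πD²/4 = π(0.1504)²/4 = 0.01777 m²; mean velocity V = Q/A = 0.04903/0.01777 = 2.76 m/s.
Reynolds number Re = ρVD/μ = 881.5 · 2.76 · 0.1504 / 0.0124 = 2.946e+04.
Re > 4000 → turbulent. Relative roughness ε/D = 0.000459/0.1504 = 0.00305. Haaland: 1/√f = -1.8 log₁₀[(0.00305/3.7)^1.11 + 6.9/2.946e+04] = -1.8 log₁₀[0.000378 + 0.000234] = 5.784, so f = 0.02989.
Darcy-Weisbach: ΔP = f(L/D)(ρV²/2) = 0.02989·(712.1/0.1504)·(881.5·2.76²/2) = 0.02989·4735·3357 = 4.751e+05 Pa.
ΔP = 4.751e+05 Pa = 475.1 kPa.

ΔP ≈ 475.1 kPa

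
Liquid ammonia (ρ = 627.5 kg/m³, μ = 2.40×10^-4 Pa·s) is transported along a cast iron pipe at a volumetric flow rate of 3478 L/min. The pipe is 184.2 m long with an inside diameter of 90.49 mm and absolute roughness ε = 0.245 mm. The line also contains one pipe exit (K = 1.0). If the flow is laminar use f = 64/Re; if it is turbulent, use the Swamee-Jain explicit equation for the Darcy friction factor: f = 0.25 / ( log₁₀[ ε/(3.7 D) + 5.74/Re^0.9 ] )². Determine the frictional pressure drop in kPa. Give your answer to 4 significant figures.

ΔP ≈ 1351 kPa

Q = 3478 L/min = 3478/60000 = 0.05797 m³/s.
Cross-sectional area A = πD²/4 = π(0.09049)²/4 = 0.006431 m²; mean velocity V = Q/A = 0.05797/0.006431 = 9.013 m/s.
Reynolds number Re = ρVD/μ = 627.5 · 9.013 · 0.09049 / 0.00024 = 2.133e+06.
Re > 4000 → turbulent. Relative roughness ε/D = 0.000245/0.09049 = 0.00271. Swamee-Jain: f = 0.25/(log₁₀[0.00271/3.7 + 5.74/2.133e+06^0.9])² = 0.25/(log₁₀[0.000732 + 1.16e-05])² = 0.25/(-3.129)² = 0.02554.
Total minor-loss coefficient ΣK = 1·1 = 1.
ΔP = [f·L/D + ΣK]·(ρV²/2) = [0.02554·184.2/0.09049 + 1]·(627.5·9.013²/2) = [51.98 + 1]·2.549e+04 = 1.351e+06 Pa.
ΔP = 1.351e+06 Pa = 1351 kPa.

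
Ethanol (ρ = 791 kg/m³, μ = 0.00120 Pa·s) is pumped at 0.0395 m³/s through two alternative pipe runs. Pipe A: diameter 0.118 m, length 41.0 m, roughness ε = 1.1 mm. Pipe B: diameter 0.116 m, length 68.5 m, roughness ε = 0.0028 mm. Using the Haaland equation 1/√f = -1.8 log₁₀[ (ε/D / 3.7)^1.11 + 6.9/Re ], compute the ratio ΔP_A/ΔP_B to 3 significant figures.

ΔP_A/ΔP_B ≈ 1.40

Pipe A: V = Q/A = 0.0395/0.01094 = 3.612 m/s; Re = 2.809e+05; ε/D = 0.00932; Haaland → f = 0.0373; ΔP_A = f(L/D)(ρV²/2) = 6.688e+04 Pa.
Pipe B: V = Q/A = 0.0395/0.01057 = 3.738 m/s; Re = 2.858e+05; ε/D = 2.41e-05; Haaland → f = 0.01467; ΔP_B = f(L/D)(ρV²/2) = 4.786e+04 Pa.
ΔP_A/ΔP_B = 6.688e+04/4.786e+04 = 1.40.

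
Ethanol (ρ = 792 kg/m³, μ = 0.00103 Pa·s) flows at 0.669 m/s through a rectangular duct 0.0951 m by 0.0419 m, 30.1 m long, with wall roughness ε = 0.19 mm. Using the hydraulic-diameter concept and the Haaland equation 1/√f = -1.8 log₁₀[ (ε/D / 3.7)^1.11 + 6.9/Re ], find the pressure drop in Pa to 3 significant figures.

ΔP ≈ 2770 Pa

Hydraulic diameter D_h = 4A/P = 4·(0.0951·0.0419)/(2·(0.0951+0.0419)) = 0.01594/0.274 = 0.05817 m.
Re = ρVD_h/μ = 792·0.669·0.05817/0.00103 = 2.992e+04.
ε/D_h = 0.00019/0.05817 = 0.00327; Haaland gives 1/√f = -1.8 log₁₀[0.000407+0.000231] = 5.751, so f = 0.03023.
ΔP = f(L/D_h)(ρV²/2) = 0.03023·30.1/0.05817·177.2 = 2772 Pa.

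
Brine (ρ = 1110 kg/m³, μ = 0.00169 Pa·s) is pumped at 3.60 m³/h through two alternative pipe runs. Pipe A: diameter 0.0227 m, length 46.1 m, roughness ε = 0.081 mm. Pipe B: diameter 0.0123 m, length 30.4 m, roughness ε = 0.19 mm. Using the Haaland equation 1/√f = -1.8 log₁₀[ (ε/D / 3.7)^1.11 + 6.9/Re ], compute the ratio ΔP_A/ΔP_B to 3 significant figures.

Pipe A: V = Q/A = 0.001/0.0004047 = 2.471 m/s; Re = 3.684e+04; ε/D = 0.00357; Haaland → f = 0.03021; ΔP_A = f(L/D)(ρV²/2) = 2.079e+05 Pa.
Pipe B: V = Q/A = 0.001/0.0001188 = 8.416 m/s; Re = 6.799e+04; ε/D = 0.0154; Haaland → f = 0.04489; ΔP_B = f(L/D)(ρV²/2) = 4.361e+06 Pa.
ΔP_A/ΔP_B = 2.079e+05/4.361e+06 = 0.0477.

ΔP_A/ΔP_B ≈ 0.0477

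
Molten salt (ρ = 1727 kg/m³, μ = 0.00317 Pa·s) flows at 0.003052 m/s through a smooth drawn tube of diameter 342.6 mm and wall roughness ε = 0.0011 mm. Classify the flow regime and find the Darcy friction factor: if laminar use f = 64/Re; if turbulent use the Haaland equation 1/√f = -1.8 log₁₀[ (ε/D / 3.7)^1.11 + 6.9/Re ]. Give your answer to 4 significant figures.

f ≈ 0.1124

Re = ρVD/μ = 1727·0.003052·0.3426/0.00317 = 569.6.
Re < 2300 → laminar, so f = 64/Re = 0.1124 (roughness is irrelevant in laminar flow).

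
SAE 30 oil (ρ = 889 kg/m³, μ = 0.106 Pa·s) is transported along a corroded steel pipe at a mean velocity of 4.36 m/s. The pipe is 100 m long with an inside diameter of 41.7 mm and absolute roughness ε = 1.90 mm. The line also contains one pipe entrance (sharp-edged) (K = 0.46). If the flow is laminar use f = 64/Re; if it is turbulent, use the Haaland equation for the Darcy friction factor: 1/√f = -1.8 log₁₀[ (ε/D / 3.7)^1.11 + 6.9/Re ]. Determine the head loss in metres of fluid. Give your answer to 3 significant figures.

h_f ≈ 98.0 m

Reynolds number Re = ρVD/μ = 889 · 4.36 · 0.0417 / 0.106 = 1525.
Re < 2300 → laminar flow, so f = 64/Re = 64/1525 = 0.04197 (the turbulent correlation is not needed).
Total minor-loss coefficient ΣK = 1·0.46 = 0.46.
ΔP = [f·L/D + ΣK]·(ρV²/2) = [0.04197·100/0.0417 + 0.46]·(889·4.36²/2) = [100.7 + 0.46]·8450 = 8.544e+05 Pa.
Head loss h_f = ΔP/(ρg) = 8.544e+05/(889·9.81) = 98.0 m.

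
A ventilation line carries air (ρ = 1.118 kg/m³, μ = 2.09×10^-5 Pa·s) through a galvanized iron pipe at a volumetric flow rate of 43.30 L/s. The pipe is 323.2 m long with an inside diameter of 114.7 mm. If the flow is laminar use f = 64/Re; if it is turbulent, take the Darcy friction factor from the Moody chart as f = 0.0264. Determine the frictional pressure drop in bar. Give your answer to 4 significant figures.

ΔP ≈ 0.007302 bar

Q = 43.30 L/s = 43.30/1000 = 0.0433 m³/s.
Cross-sectional area A = πD²/4 = π(0.1147)²/4 = 0.01033 m²; mean velocity V = Q/A = 0.0433/0.01033 = 4.191 m/s.
Reynolds number Re = ρVD/μ = 1.118 · 4.191 · 0.1147 / 2.09e-05 = 2.571e+04.
Re > 4000 → turbulent; use the Moody-chart value f = 0.0264.
Darcy-Weisbach: ΔP = f(L/D)(ρV²/2) = 0.0264·(323.2/0.1147)·(1.118·4.191²/2) = 0.0264·2818·9.816 = 730.2 Pa.
ΔP = 730.2 Pa = 0.007302 bar.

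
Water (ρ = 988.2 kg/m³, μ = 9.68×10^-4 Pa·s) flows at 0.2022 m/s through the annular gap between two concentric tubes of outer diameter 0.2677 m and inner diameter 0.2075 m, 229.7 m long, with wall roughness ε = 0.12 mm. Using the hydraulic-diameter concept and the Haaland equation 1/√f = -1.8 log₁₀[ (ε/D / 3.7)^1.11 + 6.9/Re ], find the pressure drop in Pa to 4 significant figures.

ΔP ≈ 2472 Pa

Hydraulic diameter D_h = 4A/P = D_o - D_i = 0.2677 - 0.2075 = 0.0602 m.
Re = ρVD_h/μ = 988.2·0.2022·0.0602/0.000968 = 1.243e+04.
ε/D_h = 0.00012/0.0602 = 0.00199; Haaland gives 1/√f = -1.8 log₁₀[0.000235+0.000555] = 5.584, so f = 0.03208.
ΔP = f(L/D_h)(ρV²/2) = 0.03208·229.7/0.0602·20.2 = 2472 Pa.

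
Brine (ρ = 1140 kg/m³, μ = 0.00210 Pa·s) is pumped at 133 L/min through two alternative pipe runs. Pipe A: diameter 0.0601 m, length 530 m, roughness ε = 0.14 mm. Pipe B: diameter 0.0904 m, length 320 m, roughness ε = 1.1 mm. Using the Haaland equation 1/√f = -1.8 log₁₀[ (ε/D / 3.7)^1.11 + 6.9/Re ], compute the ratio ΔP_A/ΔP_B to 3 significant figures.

Pipe A: V = Q/A = 0.002217/0.002837 = 0.7814 m/s; Re = 2.549e+04; ε/D = 0.00233; Haaland → f = 0.02906; ΔP_A = f(L/D)(ρV²/2) = 8.917e+04 Pa.
Pipe B: V = Q/A = 0.002217/0.006418 = 0.3454 m/s; Re = 1.695e+04; ε/D = 0.0122; Haaland → f = 0.04344; ΔP_B = f(L/D)(ρV²/2) = 1.045e+04 Pa.
ΔP_A/ΔP_B = 8.917e+04/1.045e+04 = 8.53.

ΔP_A/ΔP_B ≈ 8.53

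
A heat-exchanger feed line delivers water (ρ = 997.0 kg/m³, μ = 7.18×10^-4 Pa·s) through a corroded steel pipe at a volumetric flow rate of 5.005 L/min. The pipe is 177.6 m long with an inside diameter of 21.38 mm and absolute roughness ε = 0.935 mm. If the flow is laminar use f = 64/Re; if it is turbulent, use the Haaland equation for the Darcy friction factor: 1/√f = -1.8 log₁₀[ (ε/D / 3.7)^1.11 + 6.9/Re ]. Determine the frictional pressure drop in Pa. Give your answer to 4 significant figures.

ΔP ≈ 15900 Pa

Q = 5.005 L/min = 5.005/60000 = 8.342e-05 m³/s.
Cross-sectional area A = πD²/4 = π(0.02138)²/4 = 0.000359 m²; mean velocity V = Q/A = 8.342e-05/0.000359 = 0.2324 m/s.
Reynolds number Re = ρVD/μ = 997 · 0.2324 · 0.02138 / 0.000718 = 6898.
Re > 4000 → turbulent. Relative roughness ε/D = 0.000935/0.02138 = 0.0437. Haaland: 1/√f = -1.8 log₁₀[(0.0437/3.7)^1.11 + 6.9/6898] = -1.8 log₁₀[0.00725 + 0.001] = 3.75, so f = 0.07111.
Darcy-Weisbach: ΔP = f(L/D)(ρV²/2) = 0.07111·(177.6/0.02138)·(997·0.2324²/2) = 0.07111·8307·26.91 = 1.59e+04 Pa.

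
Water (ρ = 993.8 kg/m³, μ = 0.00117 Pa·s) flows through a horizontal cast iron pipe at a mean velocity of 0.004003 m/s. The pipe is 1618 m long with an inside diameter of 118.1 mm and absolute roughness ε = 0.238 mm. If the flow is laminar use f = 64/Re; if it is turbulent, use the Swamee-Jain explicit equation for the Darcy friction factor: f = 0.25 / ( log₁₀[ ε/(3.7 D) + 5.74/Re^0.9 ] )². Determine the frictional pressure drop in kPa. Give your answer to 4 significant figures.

ΔP ≈ 0.01739 kPa

Reynolds number Re = ρVD/μ = 993.8 · 0.004003 · 0.1181 / 0.00117 = 401.6.
Re < 2300 → laminar flow, so f = 64/Re = 64/401.6 = 0.1594 (the turbulent correlation is not needed).
Darcy-Weisbach: ΔP = f(L/D)(ρV²/2) = 0.1594·(1618/0.1181)·(993.8·0.004003²/2) = 0.1594·1.37e+04·0.007962 = 17.39 Pa.
ΔP = 17.39 Pa = 0.01739 kPa.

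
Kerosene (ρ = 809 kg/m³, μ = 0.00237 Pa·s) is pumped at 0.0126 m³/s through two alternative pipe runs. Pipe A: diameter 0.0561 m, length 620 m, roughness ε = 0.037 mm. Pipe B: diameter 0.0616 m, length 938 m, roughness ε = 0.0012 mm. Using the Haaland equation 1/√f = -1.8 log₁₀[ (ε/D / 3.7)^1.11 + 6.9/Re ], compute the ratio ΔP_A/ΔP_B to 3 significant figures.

Pipe A: V = Q/A = 0.0126/0.002472 = 5.097 m/s; Re = 9.762e+04; ε/D = 0.00066; Haaland → f = 0.02077; ΔP_A = f(L/D)(ρV²/2) = 2.413e+06 Pa.
Pipe B: V = Q/A = 0.0126/0.00298 = 4.228 m/s; Re = 8.89e+04; ε/D = 1.95e-05; Haaland → f = 0.01834; ΔP_B = f(L/D)(ρV²/2) = 2.019e+06 Pa.
ΔP_A/ΔP_B = 2.413e+06/2.019e+06 = 1.19.

ΔP_A/ΔP_B ≈ 1.19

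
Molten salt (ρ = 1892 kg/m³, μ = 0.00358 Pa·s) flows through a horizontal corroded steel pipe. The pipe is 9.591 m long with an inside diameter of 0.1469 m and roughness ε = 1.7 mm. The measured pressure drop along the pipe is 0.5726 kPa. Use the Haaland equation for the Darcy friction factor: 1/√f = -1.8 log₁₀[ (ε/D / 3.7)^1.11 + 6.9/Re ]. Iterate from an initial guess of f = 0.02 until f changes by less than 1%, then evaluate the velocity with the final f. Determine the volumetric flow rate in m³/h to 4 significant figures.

Q ≈ 28.91 m³/h

Rearranging Darcy-Weisbach: V = √(2·ΔP·D/(f·L·ρ)). With ε/D = 0.0017/0.1469 = 0.0116, iterate starting from f = 0.02:
  f = 0.02 → V = √(2·572.6·0.1469/(0.02·9.591·1892)) = 0.6808 m/s; Re = ρVD/μ = 5.286e+04; f → 0.04089
  f = 0.04089 → V = 0.4762 m/s; Re = 3.697e+04; f → 0.04129
Converged (Δf/f < 1%). With the final f = 0.04129: V = √(2·572.6·0.1469/(0.04129·9.591·1892)) = 0.4738 m/s.
Q = V·A = 0.4738·(π/4·0.1469²) = 0.008031 m³/s = 28.91 m³/h.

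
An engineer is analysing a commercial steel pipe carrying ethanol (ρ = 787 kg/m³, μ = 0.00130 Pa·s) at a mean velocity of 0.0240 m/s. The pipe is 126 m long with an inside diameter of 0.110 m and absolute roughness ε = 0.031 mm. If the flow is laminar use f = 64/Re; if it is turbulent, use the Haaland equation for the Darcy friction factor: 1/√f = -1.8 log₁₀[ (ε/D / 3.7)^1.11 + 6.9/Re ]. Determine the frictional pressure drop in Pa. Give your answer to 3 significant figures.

ΔP ≈ 10.4 Pa

Reynolds number Re = ρVD/μ = 787 · 0.024 · 0.11 / 0.0013 = 1598.
Re < 2300 → laminar flow, so f = 64/Re = 64/1598 = 0.04004 (the turbulent correlation is not needed).
Darcy-Weisbach: ΔP = f(L/D)(ρV²/2) = 0.04004·(126/0.11)·(787·0.024²/2) = 0.04004·1145·0.2267 = 10.4 Pa.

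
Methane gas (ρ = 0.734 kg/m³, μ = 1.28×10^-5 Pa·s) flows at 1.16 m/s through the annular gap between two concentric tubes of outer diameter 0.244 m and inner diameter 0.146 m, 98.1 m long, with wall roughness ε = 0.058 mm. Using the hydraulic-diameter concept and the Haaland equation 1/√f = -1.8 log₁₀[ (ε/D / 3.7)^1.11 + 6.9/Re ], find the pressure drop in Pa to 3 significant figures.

Hydraulic diameter D_h = 4A/P = D_o - D_i = 0.244 - 0.146 = 0.098 m.
Re = ρVD_h/μ = 0.734·1.16·0.098/1.28e-05 = 6519.
ε/D_h = 5.8e-05/0.098 = 0.000592; Haaland gives 1/√f = -1.8 log₁₀[6.12e-05+0.00106] = 5.312, so f = 0.03544.
ΔP = f(L/D_h)(ρV²/2) = 0.03544·98.1/0.098·0.4938 = 17.52 Pa.

ΔP ≈ 17.5 Pa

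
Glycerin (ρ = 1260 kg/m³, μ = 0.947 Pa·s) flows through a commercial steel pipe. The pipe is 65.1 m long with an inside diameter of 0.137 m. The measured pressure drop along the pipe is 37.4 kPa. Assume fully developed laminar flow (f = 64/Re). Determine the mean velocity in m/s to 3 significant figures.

V ≈ 0.356 m/s

For laminar flow, f = 64/Re with Re = ρVD/μ, so Darcy-Weisbach reduces to ΔP = 32μLV/D². Solving for V: V = ΔP·D²/(32μL) = 3.74e+04·(0.137)²/(32·0.947·65.1) = 0.3558 m/s.
Check: Re = ρVD/μ = 1260·0.3558·0.137/0.947 = 64.86 < 2300, so the laminar assumption holds.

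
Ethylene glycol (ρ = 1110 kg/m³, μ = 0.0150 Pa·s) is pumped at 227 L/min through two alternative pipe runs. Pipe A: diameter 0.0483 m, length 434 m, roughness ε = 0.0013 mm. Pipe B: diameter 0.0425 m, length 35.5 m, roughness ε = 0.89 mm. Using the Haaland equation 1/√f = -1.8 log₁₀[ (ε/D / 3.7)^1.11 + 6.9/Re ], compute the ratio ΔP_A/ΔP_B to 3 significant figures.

ΔP_A/ΔP_B ≈ 4.03

Pipe A: V = Q/A = 0.003783/0.001832 = 2.065 m/s; Re = 7380; ε/D = 2.69e-05; Haaland → f = 0.03366; ΔP_A = f(L/D)(ρV²/2) = 7.156e+05 Pa.
Pipe B: V = Q/A = 0.003783/0.001419 = 2.667 m/s; Re = 8387; ε/D = 0.0209; Haaland → f = 0.0538; ΔP_B = f(L/D)(ρV²/2) = 1.774e+05 Pa.
ΔP_A/ΔP_B = 7.156e+05/1.774e+05 = 4.03.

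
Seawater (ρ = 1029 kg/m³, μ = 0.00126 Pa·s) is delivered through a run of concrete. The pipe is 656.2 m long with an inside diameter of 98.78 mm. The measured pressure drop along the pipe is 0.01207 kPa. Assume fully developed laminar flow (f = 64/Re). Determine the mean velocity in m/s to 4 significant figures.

For laminar flow, f = 64/Re with Re = ρVD/μ, so Darcy-Weisbach reduces to ΔP = 32μLV/D². Solving for V: V = ΔP·D²/(32μL) = 12.07·(0.09878)²/(32·0.00126·656.2) = 0.004451 m/s.
Check: Re = ρVD/μ = 1029·0.004451·0.09878/0.00126 = 359.1 < 2300, so the laminar assumption holds.

V ≈ 0.004451 m/s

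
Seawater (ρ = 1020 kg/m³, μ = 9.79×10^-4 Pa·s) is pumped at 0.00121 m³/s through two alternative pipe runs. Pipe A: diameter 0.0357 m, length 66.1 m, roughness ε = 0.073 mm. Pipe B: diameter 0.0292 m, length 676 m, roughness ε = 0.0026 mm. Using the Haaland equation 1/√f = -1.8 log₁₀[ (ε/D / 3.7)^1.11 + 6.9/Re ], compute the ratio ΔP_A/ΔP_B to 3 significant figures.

Pipe A: V = Q/A = 0.00121/0.001001 = 1.209 m/s; Re = 4.496e+04; ε/D = 0.00204; Haaland → f = 0.02666; ΔP_A = f(L/D)(ρV²/2) = 3.678e+04 Pa.
Pipe B: V = Q/A = 0.00121/0.0006697 = 1.807 m/s; Re = 5.497e+04; ε/D = 8.9e-05; Haaland → f = 0.02054; ΔP_B = f(L/D)(ρV²/2) = 7.918e+05 Pa.
ΔP_A/ΔP_B = 3.678e+04/7.918e+05 = 0.0464.

ΔP_A/ΔP_B ≈ 0.0464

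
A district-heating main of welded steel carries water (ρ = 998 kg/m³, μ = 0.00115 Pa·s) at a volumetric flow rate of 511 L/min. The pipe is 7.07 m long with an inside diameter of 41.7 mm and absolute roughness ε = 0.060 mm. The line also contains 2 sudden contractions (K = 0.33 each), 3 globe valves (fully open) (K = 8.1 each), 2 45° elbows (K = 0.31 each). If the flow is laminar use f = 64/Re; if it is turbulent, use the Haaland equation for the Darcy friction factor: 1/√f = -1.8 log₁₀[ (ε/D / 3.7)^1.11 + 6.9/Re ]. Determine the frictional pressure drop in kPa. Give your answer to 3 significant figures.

ΔP ≈ 570 kPa

Q = 511 L/min = 511/60000 = 0.008517 m³/s.
Cross-sectional area A = πD²/4 = π(0.0417)²/4 = 0.001366 m²; mean velocity V = Q/A = 0.008517/0.001366 = 6.236 m/s.
Reynolds number Re = ρVD/μ = 998 · 6.236 · 0.0417 / 0.00115 = 2.257e+05.
Re > 4000 → turbulent. Relative roughness ε/D = 6e-05/0.0417 = 0.00144. Haaland: 1/√f = -1.8 log₁₀[(0.00144/3.7)^1.11 + 6.9/2.257e+05] = -1.8 log₁₀[0.000164 + 3.06e-05] = 6.68, so f = 0.02241.
Total minor-loss coefficient ΣK = 2·0.33 + 3·8.1 + 2·0.31 = 25.6.
ΔP = [f·L/D + ΣK]·(ρV²/2) = [0.02241·7.07/0.0417 + 25.6]·(998·6.236²/2) = [3.8 + 25.6]·1.941e+04 = 5.701e+05 Pa.
ΔP = 5.701e+05 Pa = 570 kPa.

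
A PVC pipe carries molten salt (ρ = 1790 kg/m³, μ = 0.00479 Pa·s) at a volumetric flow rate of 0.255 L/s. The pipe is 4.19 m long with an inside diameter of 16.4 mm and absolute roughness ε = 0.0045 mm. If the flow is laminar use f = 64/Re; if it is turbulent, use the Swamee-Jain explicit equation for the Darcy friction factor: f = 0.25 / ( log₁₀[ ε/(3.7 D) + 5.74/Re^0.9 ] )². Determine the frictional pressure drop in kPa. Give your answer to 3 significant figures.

Q = 0.255 L/s = 0.255/1000 = 0.000255 m³/s.
Cross-sectional area A = πD²/4 = π(0.0164)²/4 = 0.0002112 m²; mean velocity V = Q/A = 0.000255/0.0002112 = 1.207 m/s.
Reynolds number Re = ρVD/μ = 1790 · 1.207 · 0.0164 / 0.00479 = 7398.
Re > 4000 → turbulent. Relative roughness ε/D = 4.5e-06/0.0164 = 0.000274. Swamee-Jain: f = 0.25/(log₁₀[0.000274/3.7 + 5.74/7398^0.9])² = 0.25/(log₁₀[7.42e-05 + 0.00189])² = 0.25/(-2.707)² = 0.03413.
Darcy-Weisbach: ΔP = f(L/D)(ρV²/2) = 0.03413·(4.19/0.0164)·(1790·1.207²/2) = 0.03413·255.5·1304 = 1.137e+04 Pa.
ΔP = 1.137e+04 Pa = 11.4 kPa.

ΔP ≈ 11.4 kPa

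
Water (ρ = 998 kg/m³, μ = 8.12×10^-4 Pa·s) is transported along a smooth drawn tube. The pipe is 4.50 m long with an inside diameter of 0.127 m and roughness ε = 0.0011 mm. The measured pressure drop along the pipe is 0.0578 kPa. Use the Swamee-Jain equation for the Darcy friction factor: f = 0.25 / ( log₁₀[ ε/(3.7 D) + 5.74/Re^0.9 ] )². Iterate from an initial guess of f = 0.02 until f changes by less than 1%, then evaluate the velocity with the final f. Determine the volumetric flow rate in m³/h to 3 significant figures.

Q ≈ 18.6 m³/h

Rearranging Darcy-Weisbach: V = √(2·ΔP·D/(f·L·ρ)). With ε/D = 1.1e-06/0.127 = 8.66e-06, iterate starting from f = 0.02:
  f = 0.02 → V = √(2·57.8·0.127/(0.02·4.5·998)) = 0.4043 m/s; Re = ρVD/μ = 6.311e+04; f → 0.01975
  f = 0.01975 → V = 0.4068 m/s; Re = 6.35e+04; f → 0.01973
Converged (Δf/f < 1%). With the final f = 0.01973: V = √(2·57.8·0.127/(0.01973·4.5·998)) = 0.4071 m/s.
Q = V·A = 0.4071·(π/4·0.127²) = 0.005157 m³/s = 18.6 m³/h.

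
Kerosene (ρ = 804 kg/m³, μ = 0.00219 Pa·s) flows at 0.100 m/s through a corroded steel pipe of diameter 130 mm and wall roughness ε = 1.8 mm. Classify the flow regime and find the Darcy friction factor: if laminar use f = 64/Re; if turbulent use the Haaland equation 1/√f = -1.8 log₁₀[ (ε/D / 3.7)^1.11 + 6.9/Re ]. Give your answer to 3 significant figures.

f ≈ 0.0510

Re = ρVD/μ = 804·0.1·0.13/0.00219 = 4773.
Re > 4000 → turbulent. ε/D = 0.0018/0.13 = 0.0138; Haaland: 1/√f = -1.8 log₁₀[0.00202 + 0.00145] = 4.428, so f = 0.05101.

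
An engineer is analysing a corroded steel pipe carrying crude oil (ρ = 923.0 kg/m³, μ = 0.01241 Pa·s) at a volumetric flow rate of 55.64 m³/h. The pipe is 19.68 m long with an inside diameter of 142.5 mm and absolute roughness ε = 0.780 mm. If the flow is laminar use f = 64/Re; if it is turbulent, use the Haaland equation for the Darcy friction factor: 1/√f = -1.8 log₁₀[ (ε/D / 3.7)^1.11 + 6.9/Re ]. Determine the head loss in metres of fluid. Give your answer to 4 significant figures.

h_f ≈ 0.2502 m

Q = 55.64 m³/h = 55.64/3600 = 0.01546 m³/s.
Cross-sectional area A = πD²/4 = π(0.1425)²/4 = 0.01595 m²; mean velocity V = Q/A = 0.01546/0.01595 = 0.9691 m/s.
Reynolds number Re = ρVD/μ = 923 · 0.9691 · 0.1425 / 0.0124 = 1.027e+04.
Re > 4000 → turbulent. Relative roughness ε/D = 0.00078/0.1425 = 0.00547. Haaland: 1/√f = -1.8 log₁₀[(0.00547/3.7)^1.11 + 6.9/1.027e+04] = -1.8 log₁₀[0.000722 + 0.000672] = 5.14, so f = 0.03785.
Darcy-Weisbach: ΔP = f(L/D)(ρV²/2) = 0.03785·(19.68/0.1425)·(923·0.9691²/2) = 0.03785·138.1·433.4 = 2265 Pa.
Head loss h_f = ΔP/(ρg) = 2265/(923·9.81) = 0.2502 m.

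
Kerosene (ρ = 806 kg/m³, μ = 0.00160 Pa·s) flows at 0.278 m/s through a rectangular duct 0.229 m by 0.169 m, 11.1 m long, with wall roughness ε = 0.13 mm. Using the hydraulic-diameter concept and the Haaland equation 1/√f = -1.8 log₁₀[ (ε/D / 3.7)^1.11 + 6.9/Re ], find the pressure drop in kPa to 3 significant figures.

ΔP ≈ 0.0450 kPa

Hydraulic diameter D_h = 4A/P = 4·(0.229·0.169)/(2·(0.229+0.169)) = 0.1548/0.796 = 0.1945 m.
Re = ρVD_h/μ = 806·0.278·0.1945/0.0016 = 2.724e+04.
ε/D_h = 0.00013/0.1945 = 0.000668; Haaland gives 1/√f = -1.8 log₁₀[7e-05+0.000253] = 6.283, so f = 0.02534.
ΔP = f(L/D_h)(ρV²/2) = 0.02534·11.1/0.1945·31.15 = 45.04 Pa.
ΔP = 0.0450 kPa.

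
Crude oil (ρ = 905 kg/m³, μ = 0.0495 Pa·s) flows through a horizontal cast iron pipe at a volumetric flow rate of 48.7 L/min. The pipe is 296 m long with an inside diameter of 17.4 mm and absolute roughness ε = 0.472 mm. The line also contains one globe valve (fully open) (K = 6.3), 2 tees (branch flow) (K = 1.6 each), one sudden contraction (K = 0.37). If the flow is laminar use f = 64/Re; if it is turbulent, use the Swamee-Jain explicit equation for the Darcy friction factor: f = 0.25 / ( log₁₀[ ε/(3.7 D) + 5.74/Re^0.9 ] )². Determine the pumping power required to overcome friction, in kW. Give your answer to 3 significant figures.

P ≈ 4.33 kW

Q = 48.7 L/min = 48.7/60000 = 0.0008117 m³/s.
Cross-sectional area A = πD²/4 = π(0.0174)²/4 = 0.0002378 m²; mean velocity V = Q/A = 0.0008117/0.0002378 = 3.413 m/s.
Reynolds number Re = ρVD/μ = 905 · 3.413 · 0.0174 / 0.0495 = 1086.
Re < 2300 → laminar flow, so f = 64/Re = 64/1086 = 0.05894 (the turbulent correlation is not needed).
Total minor-loss coefficient ΣK = 1·6.3 + 2·1.6 + 1·0.37 = 9.87.
ΔP = [f·L/D + ΣK]·(ρV²/2) = [0.05894·296/0.0174 + 9.87]·(905·3.413²/2) = [1003 + 9.87]·5272 = 5.338e+06 Pa.
Pumping power P = QΔP = 0.0008117·5.338e+06 = 4333 W = 4.33 kW.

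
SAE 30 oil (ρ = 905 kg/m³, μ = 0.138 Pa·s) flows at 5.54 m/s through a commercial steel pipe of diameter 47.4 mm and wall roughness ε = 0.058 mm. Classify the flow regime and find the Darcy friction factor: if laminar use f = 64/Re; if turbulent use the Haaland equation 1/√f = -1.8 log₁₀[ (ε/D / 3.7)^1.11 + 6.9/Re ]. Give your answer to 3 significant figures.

Re = ρVD/μ = 905·5.54·0.0474/0.138 = 1722.
Re < 2300 → laminar, so f = 64/Re = 0.03716 (roughness is irrelevant in laminar flow).

f ≈ 0.0372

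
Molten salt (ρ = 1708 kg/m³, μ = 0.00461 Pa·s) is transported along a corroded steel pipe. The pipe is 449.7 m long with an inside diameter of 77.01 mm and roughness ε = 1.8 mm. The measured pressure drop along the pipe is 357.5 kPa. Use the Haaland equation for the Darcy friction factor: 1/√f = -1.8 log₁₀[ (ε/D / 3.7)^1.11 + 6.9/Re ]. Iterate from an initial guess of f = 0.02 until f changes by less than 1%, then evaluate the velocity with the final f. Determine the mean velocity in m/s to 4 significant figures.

V ≈ 1.165 m/s

Rearranging Darcy-Weisbach: V = √(2·ΔP·D/(f·L·ρ)). With ε/D = 0.0018/0.07701 = 0.0234, iterate starting from f = 0.02:
  f = 0.02 → V = √(2·3.575e+05·0.07701/(0.02·449.7·1708)) = 1.893 m/s; Re = ρVD/μ = 5.402e+04; f → 0.05243
  f = 0.05243 → V = 1.169 m/s; Re = 3.336e+04; f → 0.05282
Converged (Δf/f < 1%). With the final f = 0.05282: V = √(2·3.575e+05·0.07701/(0.05282·449.7·1708)) = 1.165 m/s.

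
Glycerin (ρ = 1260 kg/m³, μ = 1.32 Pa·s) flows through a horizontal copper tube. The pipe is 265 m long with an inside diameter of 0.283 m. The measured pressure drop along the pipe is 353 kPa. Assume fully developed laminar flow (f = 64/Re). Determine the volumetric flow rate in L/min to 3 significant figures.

Q ≈ 9530 L/min

For laminar flow, f = 64/Re with Re = ρVD/μ, so Darcy-Weisbach reduces to ΔP = 32μLV/D². Solving for V: V = ΔP·D²/(32μL) = 3.53e+05·(0.283)²/(32·1.32·265) = 2.526 m/s.
Check: Re = ρVD/μ = 1260·2.526·0.283/1.32 = 682.3 < 2300, so the laminar assumption holds.
Q = V·A = 2.526·(π/4·0.283²) = 0.1589 m³/s = 9530 L/min.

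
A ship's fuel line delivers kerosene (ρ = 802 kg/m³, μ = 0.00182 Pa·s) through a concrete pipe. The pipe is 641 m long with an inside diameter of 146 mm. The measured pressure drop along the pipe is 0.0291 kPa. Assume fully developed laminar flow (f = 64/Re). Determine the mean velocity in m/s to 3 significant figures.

For laminar flow, f = 64/Re with Re = ρVD/μ, so Darcy-Weisbach reduces to ΔP = 32μLV/D². Solving for V: V = ΔP·D²/(32μL) = 29.1·(0.146)²/(32·0.00182·641) = 0.01662 m/s.
Check: Re = ρVD/μ = 802·0.01662·0.146/0.00182 = 1069 < 2300, so the laminar assumption holds.

V ≈ 0.0166 m/s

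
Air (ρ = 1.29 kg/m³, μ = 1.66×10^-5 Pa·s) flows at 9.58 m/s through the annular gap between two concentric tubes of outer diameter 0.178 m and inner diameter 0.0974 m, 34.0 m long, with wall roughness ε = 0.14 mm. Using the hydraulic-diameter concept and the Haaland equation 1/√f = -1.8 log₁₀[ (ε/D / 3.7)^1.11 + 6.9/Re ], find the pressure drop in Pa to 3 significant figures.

ΔP ≈ 630 Pa

Hydraulic diameter D_h = 4A/P = D_o - D_i = 0.178 - 0.0974 = 0.0806 m.
Re = ρVD_h/μ = 1.29·9.58·0.0806/1.66e-05 = 6e+04.
ε/D_h = 0.00014/0.0806 = 0.00174; Haaland gives 1/√f = -1.8 log₁₀[0.000202+0.000115] = 6.298, so f = 0.02521.
ΔP = f(L/D_h)(ρV²/2) = 0.02521·34/0.0806·59.2 = 629.6 Pa.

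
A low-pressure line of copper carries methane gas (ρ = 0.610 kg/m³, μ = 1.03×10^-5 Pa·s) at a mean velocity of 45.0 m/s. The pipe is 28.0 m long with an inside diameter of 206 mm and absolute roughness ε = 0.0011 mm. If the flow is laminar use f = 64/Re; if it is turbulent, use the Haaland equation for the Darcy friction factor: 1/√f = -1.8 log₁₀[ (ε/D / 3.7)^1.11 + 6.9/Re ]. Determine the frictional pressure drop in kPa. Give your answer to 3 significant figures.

Reynolds number Re = ρVD/μ = 0.61 · 45 · 0.206 / 1.03e-05 = 5.49e+05.
Re > 4000 → turbulent. Relative roughness ε/D = 1.1e-06/0.206 = 5.34e-06. Haaland: 1/√f = -1.8 log₁₀[(5.34e-06/3.7)^1.11 + 6.9/5.49e+05] = -1.8 log₁₀[3.29e-07 + 1.26e-05] = 8.801, so f = 0.01291.
Darcy-Weisbach: ΔP = f(L/D)(ρV²/2) = 0.01291·(28/0.206)·(0.61·45²/2) = 0.01291·135.9·617.6 = 1084 Pa.
ΔP = 1084 Pa = 1.08 kPa.

ΔP ≈ 1.08 kPa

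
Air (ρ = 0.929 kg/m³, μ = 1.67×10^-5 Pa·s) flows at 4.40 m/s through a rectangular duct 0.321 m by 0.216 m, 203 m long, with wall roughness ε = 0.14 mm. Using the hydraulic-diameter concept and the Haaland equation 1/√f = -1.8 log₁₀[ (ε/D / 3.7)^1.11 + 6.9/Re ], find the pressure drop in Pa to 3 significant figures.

ΔP ≈ 152 Pa

Hydraulic diameter D_h = 4A/P = 4·(0.321·0.216)/(2·(0.321+0.216)) = 0.2773/1.074 = 0.2582 m.
Re = ρVD_h/μ = 0.929·4.4·0.2582/1.67e-05 = 6.321e+04.
ε/D_h = 0.00014/0.2582 = 0.000542; Haaland gives 1/√f = -1.8 log₁₀[5.55e-05+0.000109] = 6.81, so f = 0.02156.
ΔP = f(L/D_h)(ρV²/2) = 0.02156·203/0.2582·8.993 = 152.4 Pa.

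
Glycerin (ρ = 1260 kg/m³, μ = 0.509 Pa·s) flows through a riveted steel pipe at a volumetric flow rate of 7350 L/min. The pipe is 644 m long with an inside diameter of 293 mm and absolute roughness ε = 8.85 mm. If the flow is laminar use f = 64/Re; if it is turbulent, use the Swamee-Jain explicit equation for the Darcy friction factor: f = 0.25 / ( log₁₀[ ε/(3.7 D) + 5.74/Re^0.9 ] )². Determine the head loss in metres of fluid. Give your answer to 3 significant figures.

h_f ≈ 18.0 m

Q = 7350 L/min = 7350/60000 = 0.1225 m³/s.
Cross-sectional area A = πD²/4 = π(0.293)²/4 = 0.06743 m²; mean velocity V = Q/A = 0.1225/0.06743 = 1.817 m/s.
Reynolds number Re = ρVD/μ = 1260 · 1.817 · 0.293 / 0.509 = 1318.
Re < 2300 → laminar flow, so f = 64/Re = 64/1318 = 0.04857 (the turbulent correlation is not needed).
Darcy-Weisbach: ΔP = f(L/D)(ρV²/2) = 0.04857·(644/0.293)·(1260·1.817²/2) = 0.04857·2198·2080 = 2.22e+05 Pa.
Head loss h_f = ΔP/(ρg) = 2.22e+05/(1260·9.81) = 18.0 m.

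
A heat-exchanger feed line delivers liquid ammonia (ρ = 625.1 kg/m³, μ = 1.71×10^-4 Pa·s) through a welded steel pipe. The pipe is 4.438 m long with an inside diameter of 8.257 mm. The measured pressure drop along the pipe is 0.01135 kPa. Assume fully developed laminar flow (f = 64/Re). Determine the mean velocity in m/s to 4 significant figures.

V ≈ 0.03186 m/s

For laminar flow, f = 64/Re with Re = ρVD/μ, so Darcy-Weisbach reduces to ΔP = 32μLV/D². Solving for V: V = ΔP·D²/(32μL) = 11.35·(0.008257)²/(32·0.000171·4.438) = 0.03186 m/s.
Check: Re = ρVD/μ = 625.1·0.03186·0.008257/0.000171 = 961.8 < 2300, so the laminar assumption holds.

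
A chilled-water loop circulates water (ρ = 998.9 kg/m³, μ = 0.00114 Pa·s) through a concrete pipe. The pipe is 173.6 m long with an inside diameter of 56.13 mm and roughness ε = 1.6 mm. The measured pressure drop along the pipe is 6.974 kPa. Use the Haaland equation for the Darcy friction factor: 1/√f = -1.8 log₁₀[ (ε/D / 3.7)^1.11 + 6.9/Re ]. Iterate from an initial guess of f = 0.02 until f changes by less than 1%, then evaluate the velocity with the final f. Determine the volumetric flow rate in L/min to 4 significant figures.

Q ≈ 41.29 L/min

Rearranging Darcy-Weisbach: V = √(2·ΔP·D/(f·L·ρ)). With ε/D = 0.0016/0.05613 = 0.0285, iterate starting from f = 0.02:
  f = 0.02 → V = √(2·6974·0.05613/(0.02·173.6·998.9)) = 0.4751 m/s; Re = ρVD/μ = 2.337e+04; f → 0.05743
  f = 0.05743 → V = 0.2804 m/s; Re = 1.379e+04; f → 0.05834
  f = 0.05834 → V = 0.2782 m/s; Re = 1.368e+04; f → 0.05836
Converged (Δf/f < 1%). With the final f = 0.05836: V = √(2·6974·0.05613/(0.05836·173.6·998.9)) = 0.2781 m/s.
Q = V·A = 0.2781·(π/4·0.05613²) = 0.0006882 m³/s = 41.29 L/min.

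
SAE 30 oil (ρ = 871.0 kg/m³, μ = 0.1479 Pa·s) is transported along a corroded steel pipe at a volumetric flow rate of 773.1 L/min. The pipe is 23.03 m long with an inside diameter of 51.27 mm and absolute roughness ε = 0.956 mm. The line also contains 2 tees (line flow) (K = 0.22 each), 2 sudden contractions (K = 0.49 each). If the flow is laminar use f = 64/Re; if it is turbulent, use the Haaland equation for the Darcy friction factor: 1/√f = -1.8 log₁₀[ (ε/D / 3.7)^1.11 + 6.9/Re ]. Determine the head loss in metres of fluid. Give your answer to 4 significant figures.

h_f ≈ 33.11 m

Q = 773.1 L/min = 773.1/60000 = 0.01289 m³/s.
Cross-sectional area A = πD²/4 = π(0.05127)²/4 = 0.002065 m²; mean velocity V = Q/A = 0.01289/0.002065 = 6.241 m/s.
Reynolds number Re = ρVD/μ = 871 · 6.241 · 0.05127 / 0.148 = 1884.
Re < 2300 → laminar flow, so f = 64/Re = 64/1884 = 0.03396 (the turbulent correlation is not needed).
Total minor-loss coefficient ΣK = 2·0.22 + 2·0.49 = 1.42.
ΔP = [f·L/D + ΣK]·(ρV²/2) = [0.03396·23.03/0.05127 + 1.42]·(871·6.241²/2) = [15.26 + 1.42]·1.696e+04 = 2.829e+05 Pa.
Head loss h_f = ΔP/(ρg) = 2.829e+05/(871·9.81) = 33.11 m.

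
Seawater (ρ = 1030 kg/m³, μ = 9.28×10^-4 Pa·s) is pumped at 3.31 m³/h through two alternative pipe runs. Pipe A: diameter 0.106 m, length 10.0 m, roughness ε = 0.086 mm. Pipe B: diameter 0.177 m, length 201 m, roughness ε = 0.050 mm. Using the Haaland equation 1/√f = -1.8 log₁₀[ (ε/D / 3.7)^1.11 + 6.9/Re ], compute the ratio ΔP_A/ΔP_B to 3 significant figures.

ΔP_A/ΔP_B ≈ 0.578

Pipe A: V = Q/A = 0.0009194/0.008825 = 0.1042 m/s; Re = 1.226e+04; ε/D = 0.000811; Haaland → f = 0.03038; ΔP_A = f(L/D)(ρV²/2) = 16.02 Pa.
Pipe B: V = Q/A = 0.0009194/0.02461 = 0.03737 m/s; Re = 7341; ε/D = 0.000282; Haaland → f = 0.03396; ΔP_B = f(L/D)(ρV²/2) = 27.73 Pa.
ΔP_A/ΔP_B = 16.02/27.73 = 0.578.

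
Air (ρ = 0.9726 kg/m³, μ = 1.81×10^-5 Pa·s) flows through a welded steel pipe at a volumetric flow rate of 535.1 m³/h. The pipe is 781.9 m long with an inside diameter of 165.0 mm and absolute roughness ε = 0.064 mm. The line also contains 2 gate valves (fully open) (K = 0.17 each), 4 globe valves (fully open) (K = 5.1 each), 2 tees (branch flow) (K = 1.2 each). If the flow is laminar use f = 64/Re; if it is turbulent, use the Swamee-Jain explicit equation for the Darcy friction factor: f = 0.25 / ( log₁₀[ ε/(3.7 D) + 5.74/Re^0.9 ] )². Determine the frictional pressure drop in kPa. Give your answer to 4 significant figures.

ΔP ≈ 2.932 kPa

Q = 535.1 m³/h = 535.1/3600 = 0.1486 m³/s.
Cross-sectional area A = πD²/4 = π(0.165)²/4 = 0.02138 m²; mean velocity V = Q/A = 0.1486/0.02138 = 6.951 m/s.
Reynolds number Re = ρVD/μ = 0.9726 · 6.951 · 0.165 / 1.81e-05 = 6.163e+04.
Re > 4000 → turbulent. Relative roughness ε/D = 6.4e-05/0.165 = 0.000388. Swamee-Jain: f = 0.25/(log₁₀[0.000388/3.7 + 5.74/6.163e+04^0.9])² = 0.25/(log₁₀[0.000105 + 0.000281])² = 0.25/(-3.414)² = 0.02145.
Total minor-loss coefficient ΣK = 2·0.17 + 4·5.1 + 2·1.2 = 23.1.
ΔP = [f·L/D + ΣK]·(ρV²/2) = [0.02145·781.9/0.165 + 23.1]·(0.9726·6.951²/2) = [101.6 + 23.1]·23.5 = 2932 Pa.
ΔP = 2932 Pa = 2.932 kPa.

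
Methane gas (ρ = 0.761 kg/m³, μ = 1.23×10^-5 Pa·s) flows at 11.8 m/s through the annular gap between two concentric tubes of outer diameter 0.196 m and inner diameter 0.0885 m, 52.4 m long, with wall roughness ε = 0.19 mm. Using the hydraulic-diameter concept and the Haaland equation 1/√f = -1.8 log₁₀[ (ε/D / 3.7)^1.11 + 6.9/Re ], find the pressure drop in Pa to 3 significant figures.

Hydraulic diameter D_h = 4A/P = D_o - D_i = 0.196 - 0.0885 = 0.1075 m.
Re = ρVD_h/μ = 0.761·11.8·0.1075/1.23e-05 = 7.848e+04.
ε/D_h = 0.00019/0.1075 = 0.00177; Haaland gives 1/√f = -1.8 log₁₀[0.000206+8.79e-05] = 6.357, so f = 0.02474.
ΔP = f(L/D_h)(ρV²/2) = 0.02474·52.4/0.1075·52.98 = 639 Pa.

ΔP ≈ 639 Pa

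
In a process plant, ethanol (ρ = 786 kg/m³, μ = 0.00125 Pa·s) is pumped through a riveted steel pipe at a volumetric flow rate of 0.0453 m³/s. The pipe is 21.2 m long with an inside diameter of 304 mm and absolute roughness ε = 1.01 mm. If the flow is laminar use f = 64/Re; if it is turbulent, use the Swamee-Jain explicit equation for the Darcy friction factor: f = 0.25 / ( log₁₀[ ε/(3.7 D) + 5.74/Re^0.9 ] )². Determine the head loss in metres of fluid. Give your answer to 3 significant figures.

h_f ≈ 0.0390 m

Cross-sectional area A = πD²/4 = π(0.304)²/4 = 0.07258 m²; mean velocity V = Q/A = 0.0453/0.07258 = 0.6241 m/s.
Reynolds number Re = ρVD/μ = 786 · 0.6241 · 0.304 / 0.00125 = 1.193e+05.
Re > 4000 → turbulent. Relative roughness ε/D = 0.00101/0.304 = 0.00332. Swamee-Jain: f = 0.25/(log₁₀[0.00332/3.7 + 5.74/1.193e+05^0.9])² = 0.25/(log₁₀[0.000898 + 0.000155])² = 0.25/(-2.978)² = 0.0282.
Darcy-Weisbach: ΔP = f(L/D)(ρV²/2) = 0.0282·(21.2/0.304)·(786·0.6241²/2) = 0.0282·69.74·153.1 = 301 Pa.
Head loss h_f = ΔP/(ρg) = 301/(786·9.81) = 0.0390 m.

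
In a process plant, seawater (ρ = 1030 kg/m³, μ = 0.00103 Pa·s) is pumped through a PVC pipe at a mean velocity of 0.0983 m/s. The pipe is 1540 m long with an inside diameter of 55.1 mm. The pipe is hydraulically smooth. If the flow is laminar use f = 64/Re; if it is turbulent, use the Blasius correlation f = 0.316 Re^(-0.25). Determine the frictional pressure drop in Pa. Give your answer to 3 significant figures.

ΔP ≈ 5120 Pa

Reynolds number Re = ρVD/μ = 1030 · 0.0983 · 0.0551 / 0.00103 = 5416.
Re > 4000 → turbulent. Smooth-pipe (Blasius): f = 0.316 Re^(-0.25) = 0.316/(5416)^0.25 = 0.03684.
Darcy-Weisbach: ΔP = f(L/D)(ρV²/2) = 0.03684·(1540/0.0551)·(1030·0.0983²/2) = 0.03684·2.795e+04·4.976 = 5123 Pa.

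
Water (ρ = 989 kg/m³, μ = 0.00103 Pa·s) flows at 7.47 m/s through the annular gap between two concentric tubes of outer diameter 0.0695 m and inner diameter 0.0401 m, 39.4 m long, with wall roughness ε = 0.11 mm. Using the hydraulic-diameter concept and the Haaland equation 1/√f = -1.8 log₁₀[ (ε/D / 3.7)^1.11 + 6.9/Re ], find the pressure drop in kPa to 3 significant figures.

Hydraulic diameter D_h = 4A/P = D_o - D_i = 0.0695 - 0.0401 = 0.0294 m.
Re = ρVD_h/μ = 989·7.47·0.0294/0.00103 = 2.109e+05.
ε/D_h = 0.00011/0.0294 = 0.00374; Haaland gives 1/√f = -1.8 log₁₀[0.000474+3.27e-05] = 5.932, so f = 0.02842.
ΔP = f(L/D_h)(ρV²/2) = 0.02842·39.4/0.0294·2.759e+04 = 1.051e+06 Pa.
ΔP = 1050 kPa.

ΔP ≈ 1050 kPa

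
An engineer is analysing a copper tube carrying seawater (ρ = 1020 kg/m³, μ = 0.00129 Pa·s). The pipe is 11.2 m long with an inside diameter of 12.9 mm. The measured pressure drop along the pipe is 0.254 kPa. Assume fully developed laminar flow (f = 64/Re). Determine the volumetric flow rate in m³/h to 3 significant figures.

Q ≈ 0.0430 m³/h

For laminar flow, f = 64/Re with Re = ρVD/μ, so Darcy-Weisbach reduces to ΔP = 32μLV/D². Solving for V: V = ΔP·D²/(32μL) = 254·(0.0129)²/(32·0.00129·11.2) = 0.09142 m/s.
Check: Re = ρVD/μ = 1020·0.09142·0.0129/0.00129 = 932.5 < 2300, so the laminar assumption holds.
Q = V·A = 0.09142·(π/4·0.0129²) = 1.195e-05 m³/s = 0.0430 m³/h.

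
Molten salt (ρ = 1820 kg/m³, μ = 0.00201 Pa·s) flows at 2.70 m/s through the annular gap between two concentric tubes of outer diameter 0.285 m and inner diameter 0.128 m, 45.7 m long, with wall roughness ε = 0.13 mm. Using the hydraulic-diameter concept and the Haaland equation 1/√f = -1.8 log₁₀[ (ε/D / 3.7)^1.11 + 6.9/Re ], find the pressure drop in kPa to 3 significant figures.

Hydraulic diameter D_h = 4A/P = D_o - D_i = 0.285 - 0.128 = 0.157 m.
Re = ρVD_h/μ = 1820·2.7·0.157/0.00201 = 3.838e+05.
ε/D_h = 0.00013/0.157 = 0.000828; Haaland gives 1/√f = -1.8 log₁₀[8.88e-05+1.8e-05] = 7.149, so f = 0.01957.
ΔP = f(L/D_h)(ρV²/2) = 0.01957·45.7/0.157·6634 = 3.778e+04 Pa.
ΔP = 37.8 kPa.

ΔP ≈ 37.8 kPa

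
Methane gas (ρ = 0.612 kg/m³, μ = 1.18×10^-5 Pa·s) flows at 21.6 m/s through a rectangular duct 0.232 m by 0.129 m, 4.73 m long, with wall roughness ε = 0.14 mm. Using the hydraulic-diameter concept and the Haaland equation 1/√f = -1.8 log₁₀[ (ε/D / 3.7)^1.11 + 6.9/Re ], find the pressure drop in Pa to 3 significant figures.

ΔP ≈ 82.9 Pa

Hydraulic diameter D_h = 4A/P = 4·(0.232·0.129)/(2·(0.232+0.129)) = 0.1197/0.722 = 0.1658 m.
Re = ρVD_h/μ = 0.612·21.6·0.1658/1.18e-05 = 1.857e+05.
ε/D_h = 0.00014/0.1658 = 0.000844; Haaland gives 1/√f = -1.8 log₁₀[9.07e-05+3.71e-05] = 7.008, so f = 0.02036.
ΔP = f(L/D_h)(ρV²/2) = 0.02036·4.73/0.1658·142.8 = 82.93 Pa.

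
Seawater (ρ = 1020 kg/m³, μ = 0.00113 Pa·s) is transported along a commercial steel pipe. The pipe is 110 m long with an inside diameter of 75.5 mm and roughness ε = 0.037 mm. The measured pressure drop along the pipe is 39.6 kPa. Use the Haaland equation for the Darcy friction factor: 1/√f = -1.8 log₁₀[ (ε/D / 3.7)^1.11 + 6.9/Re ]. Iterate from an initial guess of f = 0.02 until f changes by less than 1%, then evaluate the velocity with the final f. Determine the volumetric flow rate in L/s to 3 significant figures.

Rearranging Darcy-Weisbach: V = √(2·ΔP·D/(f·L·ρ)). With ε/D = 3.7e-05/0.0755 = 0.00049, iterate starting from f = 0.02:
  f = 0.02 → V = √(2·3.96e+04·0.0755/(0.02·110·1020)) = 1.632 m/s; Re = ρVD/μ = 1.112e+05; f → 0.01976
  f = 0.01976 → V = 1.642 m/s; Re = 1.119e+05; f → 0.01974
Converged (Δf/f < 1%). With the final f = 0.01974: V = √(2·3.96e+04·0.0755/(0.01974·110·1020)) = 1.643 m/s.
Q = V·A = 1.643·(π/4·0.0755²) = 0.007355 m³/s = 7.36 L/s.

Q ≈ 7.36 L/s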